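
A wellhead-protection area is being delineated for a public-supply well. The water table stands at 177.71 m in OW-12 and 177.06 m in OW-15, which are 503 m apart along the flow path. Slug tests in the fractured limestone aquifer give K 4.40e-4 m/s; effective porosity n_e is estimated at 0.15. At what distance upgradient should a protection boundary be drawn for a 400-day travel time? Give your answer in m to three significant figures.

131 m

Hydraulic gradient i = (177.71 − 177.06) / 503 = 0.65 / 503 = 0.001292
K = 4.40e-4 m/s × 86400 s/d = 38.02 m/d
Specific discharge q = 38.02 × 0.001292 = 0.04913 m/d
v_s = q/n_e = 0.04913/0.15 = 0.3275 m/d
L = v × T = 0.3275 × 400 = 131.0 m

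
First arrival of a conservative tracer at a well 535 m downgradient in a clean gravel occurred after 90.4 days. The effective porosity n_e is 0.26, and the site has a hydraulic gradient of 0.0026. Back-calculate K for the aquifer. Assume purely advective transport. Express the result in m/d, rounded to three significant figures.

v = L / t = 535 / 90.4 = 5.918 m/d
K = v · n / i = 5.918 × 0.26 / 0.0026 = 592 m/d

592 m/d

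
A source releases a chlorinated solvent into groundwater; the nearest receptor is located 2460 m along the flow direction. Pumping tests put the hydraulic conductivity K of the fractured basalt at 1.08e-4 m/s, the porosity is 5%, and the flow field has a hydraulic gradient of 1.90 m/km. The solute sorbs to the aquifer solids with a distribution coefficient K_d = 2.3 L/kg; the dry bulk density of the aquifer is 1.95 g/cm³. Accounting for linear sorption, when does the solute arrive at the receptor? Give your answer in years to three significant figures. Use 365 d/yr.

1720 years

K = 1.08e-4 m/s × 86400 s/d = 9.331 m/d
Specific discharge q = 9.331 × 0.0019 = 0.01773 m/d
Average linear velocity = 0.01773 / 0.05 = 0.3546 m/d
Retardation R = 1 + ρ_b·K_d/n = 1 + 1.95×2.3/0.05 = 90.70
Contaminant velocity v_c = v/R = 0.3546/90.70 = 0.003909 m/d
t = L/v_c = 2460/0.003909 = 629200 d
   = 629200/365 = 1720 yr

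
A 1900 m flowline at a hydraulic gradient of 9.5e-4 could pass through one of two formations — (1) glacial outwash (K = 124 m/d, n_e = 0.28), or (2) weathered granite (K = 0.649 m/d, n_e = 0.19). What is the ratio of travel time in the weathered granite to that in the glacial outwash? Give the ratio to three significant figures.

130

Unit 1 (glacial outwash): v = 124×9.5e-4/0.28 = 0.4207 m/d, t = 1900/0.4207 = 4516 d
Unit 2 (weathered granite): v = 0.649×9.5e-4/0.19 = 0.003245 m/d, t = 1900/0.003245 = 585500 d
t(weathered granite) / t(glacial outwash) = 585500/4516 = 130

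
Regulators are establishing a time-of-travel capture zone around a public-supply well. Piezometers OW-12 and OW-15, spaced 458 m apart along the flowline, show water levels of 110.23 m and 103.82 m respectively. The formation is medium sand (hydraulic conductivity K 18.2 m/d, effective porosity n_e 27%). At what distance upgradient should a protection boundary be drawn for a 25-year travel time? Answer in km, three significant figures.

Hydraulic gradient i = (110.23 − 103.82) / 458 = 6.41 / 458 = 0.01400
Specific discharge q = 18.2 × 0.01400 = 0.2547 m/d
Average linear velocity = 0.2547 / 0.27 = 0.9434 m/d
T = 25 yr × 365 = 9125 d
L = v × T = 0.9434 × 9125 = 8609 m
   = 8.61 km

8.61 km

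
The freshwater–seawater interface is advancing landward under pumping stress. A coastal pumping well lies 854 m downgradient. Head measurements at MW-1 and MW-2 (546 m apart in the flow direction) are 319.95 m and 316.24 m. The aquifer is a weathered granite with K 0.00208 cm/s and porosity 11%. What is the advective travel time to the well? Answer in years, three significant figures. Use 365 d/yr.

21.1 years

Hydraulic gradient i = (319.95 − 316.24) / 546 = 3.71 / 546 = 0.006795
K = 0.00208 cm/s × 864 = 1.797 m/d
Darcy flux q = K·i = 1.797 × 0.006795 = 0.01221 m/d
Seepage velocity v = q / n = 0.01221 / 0.11 = 0.1110 m/d
t = L / v = 854 / 0.1110 = 7693 d
   = 7693 / 365 = 21.1 yr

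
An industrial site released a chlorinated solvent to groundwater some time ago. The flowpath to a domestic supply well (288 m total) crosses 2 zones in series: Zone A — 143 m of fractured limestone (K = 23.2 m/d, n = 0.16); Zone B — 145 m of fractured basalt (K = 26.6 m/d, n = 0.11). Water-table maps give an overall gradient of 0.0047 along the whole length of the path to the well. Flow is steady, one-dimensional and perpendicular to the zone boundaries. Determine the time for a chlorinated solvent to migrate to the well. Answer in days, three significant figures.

Steady 1-D flow in series ⇒ the Darcy flux q is identical in every zone and the zone head losses add (resistances L/K in series).
Σ(L/K) = 143/23.2 + 145/26.6 = 6.164 + 5.451 = 11.61 d
K_eq = L_total / Σ(L/K) = 288 / 11.61 = 24.80 m/d
q = K_eq · i = 24.80 × 0.0047 = 0.1165 m/d (same in every zone)
Zone A: v = q/n = 0.1165/0.16 = 0.7284 m/d → t_A = 143/0.7284 = 196.3 d
Zone B: v = q/n = 0.1165/0.11 = 1.059 m/d → t_B = 145/1.059 = 136.9 d
Total t = 196.3 + 136.9 = 333.2 d

333 days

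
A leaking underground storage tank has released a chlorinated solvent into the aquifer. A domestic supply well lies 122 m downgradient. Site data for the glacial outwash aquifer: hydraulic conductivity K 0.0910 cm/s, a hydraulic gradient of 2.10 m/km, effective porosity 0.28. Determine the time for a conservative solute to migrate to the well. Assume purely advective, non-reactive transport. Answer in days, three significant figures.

207 days

K = 0.0910 cm/s × 864 = 78.62 m/d
Darcy flux q = K·i = 78.62 × 0.0021 = 0.1651 m/d
v_s = q/n_e = 0.1651/0.28 = 0.5897 m/d
t = L / v = 122 / 0.5897 = 206.9 d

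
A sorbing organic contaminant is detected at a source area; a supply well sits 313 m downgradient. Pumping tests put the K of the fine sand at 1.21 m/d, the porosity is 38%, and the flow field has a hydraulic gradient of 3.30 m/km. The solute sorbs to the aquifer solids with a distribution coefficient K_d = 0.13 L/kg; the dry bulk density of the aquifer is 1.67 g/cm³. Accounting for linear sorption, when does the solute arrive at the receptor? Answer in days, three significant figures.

46800 days

Specific discharge q = 1.21 × 0.0033 = 0.003993 m/d
Seepage velocity v = q / n = 0.003993 / 0.38 = 0.01051 m/d
Retardation R = 1 + ρ_b·K_d/n = 1 + 1.67×0.13/0.38 = 1.571
Contaminant velocity v_c = v/R = 0.01051/1.571 = 0.006687 m/d
t = L/v_c = 313/0.006687 = 46800 d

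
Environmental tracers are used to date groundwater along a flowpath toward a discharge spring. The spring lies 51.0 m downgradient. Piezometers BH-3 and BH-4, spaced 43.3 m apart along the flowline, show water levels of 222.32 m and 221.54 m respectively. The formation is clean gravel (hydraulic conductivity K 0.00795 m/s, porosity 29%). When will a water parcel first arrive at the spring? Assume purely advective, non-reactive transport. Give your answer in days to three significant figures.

1.20 days

Hydraulic gradient i = (222.32 − 221.54) / 43.3 = 0.78 / 43.3 = 0.01801
K = 0.00795 m/s × 86400 s/d = 686.9 m/d
Darcy flux q = K·i = 686.9 × 0.01801 = 12.37 m/d
v_s = q/n_e = 12.37/0.29 = 42.67 m/d
t = L / v = 51.0 / 42.67 = 1.195 d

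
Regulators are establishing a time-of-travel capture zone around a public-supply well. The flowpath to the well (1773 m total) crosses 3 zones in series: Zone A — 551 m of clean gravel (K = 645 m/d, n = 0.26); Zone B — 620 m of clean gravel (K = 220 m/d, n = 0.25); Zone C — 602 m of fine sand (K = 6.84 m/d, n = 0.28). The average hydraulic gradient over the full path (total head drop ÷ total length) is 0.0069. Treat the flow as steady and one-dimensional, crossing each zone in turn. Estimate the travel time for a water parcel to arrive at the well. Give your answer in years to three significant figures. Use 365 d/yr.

For zones in series the flux q is common to all zones; the equivalent conductivity is the harmonic (thickness-weighted) mean, K_eq = L_total / Σ(L_j/K_j).
Σ(L/K) = 551/645 + 620/220 + 602/6.84 = 0.8543 + 2.818 + 88.01 = 91.68 d
K_eq = L_total / Σ(L/K) = 1773 / 91.68 = 19.34 m/d
q = K_eq · i = 19.34 × 0.0069 = 0.1334 m/d (same in every zone)
Zone A: v = q/n = 0.1334/0.26 = 0.5132 m/d → t_A = 551/0.5132 = 1074 d
Zone B: v = q/n = 0.1334/0.25 = 0.5337 m/d → t_B = 620/0.5337 = 1162 d
Zone C: v = q/n = 0.1334/0.28 = 0.4765 m/d → t_C = 602/0.4765 = 1263 d
Total t = 1074 + 1162 + 1263 = 3499 d
   = 3499 / 365 = 9.59 yr

9.59 years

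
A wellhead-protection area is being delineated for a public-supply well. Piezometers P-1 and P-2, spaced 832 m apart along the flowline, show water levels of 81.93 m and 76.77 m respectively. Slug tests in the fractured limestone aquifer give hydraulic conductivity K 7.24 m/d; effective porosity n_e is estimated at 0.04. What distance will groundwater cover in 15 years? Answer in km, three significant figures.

Hydraulic gradient i = (81.93 − 76.77) / 832 = 5.16 / 832 = 0.006202
Specific discharge q = 7.24 × 0.006202 = 0.04490 m/d
v = Ki/n = 7.24·0.006202/0.04 = 1.123 m/d
T = 15 yr × 365 = 5475 d
L = v × T = 1.123 × 5475 = 6146 m
   = 6.15 km

6.15 km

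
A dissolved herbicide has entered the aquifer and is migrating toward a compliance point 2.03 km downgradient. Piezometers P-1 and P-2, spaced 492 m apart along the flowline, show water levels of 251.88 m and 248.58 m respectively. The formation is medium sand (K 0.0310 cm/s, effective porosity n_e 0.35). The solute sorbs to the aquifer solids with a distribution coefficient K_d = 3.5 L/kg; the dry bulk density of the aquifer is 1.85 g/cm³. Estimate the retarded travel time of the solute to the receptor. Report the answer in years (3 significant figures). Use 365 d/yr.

Hydraulic gradient i = (251.88 − 248.58) / 492 = 3.30 / 492 = 0.006707
K = 0.0310 cm/s × 864 = 26.78 m/d
Darcy flux q = K·i = 26.78 × 0.006707 = 0.1796 m/d
Seepage velocity v = q / n = 0.1796 / 0.35 = 0.5133 m/d
Retardation R = 1 + ρ_b·K_d/n = 1 + 1.85×3.5/0.35 = 19.50
Contaminant velocity v_c = v/R = 0.5133/19.50 = 0.02632 m/d
L = 2.03 km = 2030 m
t = L/v_c = 2030/0.02632 = 77120 d
   = 77120/365 = 211 yr

211 years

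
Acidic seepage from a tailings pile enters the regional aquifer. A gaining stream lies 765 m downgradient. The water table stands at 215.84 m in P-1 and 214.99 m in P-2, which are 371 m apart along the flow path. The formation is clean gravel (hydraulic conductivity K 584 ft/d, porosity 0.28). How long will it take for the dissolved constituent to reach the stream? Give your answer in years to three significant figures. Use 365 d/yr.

1.44 years

Hydraulic gradient i = (215.84 − 214.99) / 371 = 0.85 / 371 = 0.002291
K = 584 ft/d × 0.3048 = 178.0 m/d
Darcy flux q = K·i = 178.0 × 0.002291 = 0.4078 m/d
Average linear velocity = 0.4078 / 0.28 = 1.457 m/d
t = L / v = 765 / 1.457 = 525.2 d
   = 525.2 / 365 = 1.44 yr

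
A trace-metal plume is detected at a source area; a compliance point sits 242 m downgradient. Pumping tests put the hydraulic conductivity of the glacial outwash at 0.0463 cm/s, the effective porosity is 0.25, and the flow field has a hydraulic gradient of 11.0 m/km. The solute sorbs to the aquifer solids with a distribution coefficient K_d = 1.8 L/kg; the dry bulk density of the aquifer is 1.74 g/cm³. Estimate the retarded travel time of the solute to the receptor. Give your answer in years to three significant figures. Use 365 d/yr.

5.10 years

K = 0.0463 cm/s × 864 = 40.00 m/d
q = Ki = 40.00 × 0.011 = 0.4400 m/d
v_s = q/n_e = 0.4400/0.25 = 1.760 m/d
Retardation R = 1 + ρ_b·K_d/n = 1 + 1.74×1.8/0.25 = 13.53
Contaminant velocity v_c = v/R = 1.760/13.53 = 0.1301 m/d
t = L/v_c = 242/0.1301 = 1860 d
   = 1860/365 = 5.10 yr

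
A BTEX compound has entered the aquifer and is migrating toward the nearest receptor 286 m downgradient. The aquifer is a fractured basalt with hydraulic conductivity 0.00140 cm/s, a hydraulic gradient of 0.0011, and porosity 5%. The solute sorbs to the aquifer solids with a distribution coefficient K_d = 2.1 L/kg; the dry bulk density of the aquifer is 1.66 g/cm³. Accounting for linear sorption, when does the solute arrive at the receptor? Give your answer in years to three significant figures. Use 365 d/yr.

K = 0.00140 cm/s × 864 = 1.210 m/d
q = Ki = 1.210 × 0.0011 = 0.001331 m/d
v_s = q/n_e = 0.001331/0.05 = 0.02661 m/d
Retardation R = 1 + ρ_b·K_d/n = 1 + 1.66×2.1/0.05 = 70.72
Contaminant velocity v_c = v/R = 0.02661/70.72 = 3.763e-4 m/d
t = L/v_c = 286/3.763e-4 = 760100 d
   = 760100/365 = 2080 yr

2080 years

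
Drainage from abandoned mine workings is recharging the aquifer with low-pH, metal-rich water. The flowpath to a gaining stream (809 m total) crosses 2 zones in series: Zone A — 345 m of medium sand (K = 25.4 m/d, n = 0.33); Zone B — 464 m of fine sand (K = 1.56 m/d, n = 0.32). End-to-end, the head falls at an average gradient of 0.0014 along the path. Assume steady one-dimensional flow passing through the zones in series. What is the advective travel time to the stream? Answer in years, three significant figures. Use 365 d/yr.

197 years

For zones in series the flux q is common to all zones; the equivalent conductivity is the harmonic (thickness-weighted) mean, K_eq = L_total / Σ(L_j/K_j).
Σ(L/K) = 345/25.4 + 464/1.56 = 13.58 + 297.4 = 311.0 d
K_eq = L_total / Σ(L/K) = 809 / 311.0 = 2.601 m/d
q = K_eq · i = 2.601 × 0.0014 = 0.003642 m/d (same in every zone)
Zone A: v = q/n = 0.003642/0.33 = 0.01104 m/d → t_A = 345/0.01104 = 31260 d
Zone B: v = q/n = 0.003642/0.32 = 0.01138 m/d → t_B = 464/0.01138 = 40770 d
Total t = 31260 + 40770 = 72040 d
   = 72040 / 365 = 197 yr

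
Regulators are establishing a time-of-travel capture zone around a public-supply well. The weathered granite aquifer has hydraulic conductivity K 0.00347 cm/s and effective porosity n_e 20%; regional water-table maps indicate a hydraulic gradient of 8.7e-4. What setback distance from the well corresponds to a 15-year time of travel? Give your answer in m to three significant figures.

71.4 m

K = 0.00347 cm/s × 864 = 2.998 m/d
Darcy flux q = K·i = 2.998 × 8.7e-4 = 0.002608 m/d
v = Ki/n = 2.998·8.7e-4/0.20 = 0.01304 m/d
T = 15 yr × 365 = 5475 d
L = v × T = 0.01304 × 5475 = 71.40 m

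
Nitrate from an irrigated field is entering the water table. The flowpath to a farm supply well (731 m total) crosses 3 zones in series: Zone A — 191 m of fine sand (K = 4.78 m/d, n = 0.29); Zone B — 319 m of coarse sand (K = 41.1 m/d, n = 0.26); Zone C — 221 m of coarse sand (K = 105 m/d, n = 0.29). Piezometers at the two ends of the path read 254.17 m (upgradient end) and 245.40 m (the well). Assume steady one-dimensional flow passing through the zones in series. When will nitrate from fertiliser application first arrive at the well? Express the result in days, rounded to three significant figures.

Total head drop ΔH = 254.17 − 245.40 = 8.77 m
Continuity: the same q passes through each zone, so ΔH = q·Σ(L_j/K_j) — the zones act as resistances in series.
Σ(L/K) = 191/4.78 + 319/41.1 + 221/105 = 39.96 + 7.762 + 2.105 = 49.82 d
q = ΔH / Σ(L/K) = 8.77 / 49.82 = 0.1760 m/d (same in every zone)
Zone A: v = q/n = 0.1760/0.29 = 0.6070 m/d → t_A = 191/0.6070 = 314.7 d
Zone B: v = q/n = 0.1760/0.26 = 0.6770 m/d → t_B = 319/0.6770 = 471.2 d
Zone C: v = q/n = 0.1760/0.29 = 0.6070 m/d → t_C = 221/0.6070 = 364.1 d
Total t = 314.7 + 471.2 + 364.1 = 1150 d

1150 days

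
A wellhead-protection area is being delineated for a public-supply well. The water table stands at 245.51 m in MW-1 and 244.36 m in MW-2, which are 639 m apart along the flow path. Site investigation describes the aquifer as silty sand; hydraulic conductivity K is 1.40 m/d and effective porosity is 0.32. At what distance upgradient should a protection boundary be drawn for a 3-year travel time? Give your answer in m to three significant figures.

8.62 m

Hydraulic gradient i = (245.51 − 244.36) / 639 = 1.15 / 639 = 0.001800
q = Ki = 1.40 × 0.001800 = 0.002520 m/d
v = Ki/n = 1.40·0.001800/0.32 = 0.007874 m/d
T = 3 yr × 365 = 1095 d
L = v × T = 0.007874 × 1095 = 8.622 m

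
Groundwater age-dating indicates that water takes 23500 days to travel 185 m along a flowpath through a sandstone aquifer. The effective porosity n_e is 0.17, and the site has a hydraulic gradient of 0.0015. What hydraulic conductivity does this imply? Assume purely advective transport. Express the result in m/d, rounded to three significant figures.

v = L / t = 185 / 23500 = 0.007872 m/d
K = v · n / i = 0.007872 × 0.17 / 0.0015 = 0.892 m/d

0.892 m/d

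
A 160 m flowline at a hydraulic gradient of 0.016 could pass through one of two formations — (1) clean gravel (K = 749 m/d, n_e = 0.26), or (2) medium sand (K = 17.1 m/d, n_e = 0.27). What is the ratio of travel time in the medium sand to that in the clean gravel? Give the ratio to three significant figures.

45.5

Unit 1 (clean gravel): v = 749×0.016/0.26 = 46.09 m/d, t = 160/46.09 = 3.471 d
Unit 2 (medium sand): v = 17.1×0.016/0.27 = 1.013 m/d, t = 160/1.013 = 157.9 d
t(medium sand) / t(clean gravel) = 157.9/3.471 = 45.5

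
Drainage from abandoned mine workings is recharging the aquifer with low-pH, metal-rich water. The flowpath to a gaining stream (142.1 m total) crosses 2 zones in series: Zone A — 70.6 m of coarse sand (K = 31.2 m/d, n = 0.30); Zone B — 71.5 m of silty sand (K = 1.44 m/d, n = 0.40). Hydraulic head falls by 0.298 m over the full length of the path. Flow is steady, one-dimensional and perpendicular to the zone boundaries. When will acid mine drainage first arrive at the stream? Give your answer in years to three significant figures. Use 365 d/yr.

23.8 years

Steady 1-D flow in series ⇒ the Darcy flux q is identical in every zone and the zone head losses add (resistances L/K in series).
Σ(L/K) = 70.6/31.2 + 71.5/1.44 = 2.263 + 49.65 = 51.92 d
q = ΔH / Σ(L/K) = 0.298 / 51.92 = 0.005740 m/d (same in every zone)
Zone A: v = q/n = 0.005740/0.30 = 0.01913 m/d → t_A = 70.6/0.01913 = 3690 d
Zone B: v = q/n = 0.005740/0.40 = 0.01435 m/d → t_B = 71.5/0.01435 = 4983 d
Total t = 3690 + 4983 = 8672 d
   = 8672 / 365 = 23.8 yr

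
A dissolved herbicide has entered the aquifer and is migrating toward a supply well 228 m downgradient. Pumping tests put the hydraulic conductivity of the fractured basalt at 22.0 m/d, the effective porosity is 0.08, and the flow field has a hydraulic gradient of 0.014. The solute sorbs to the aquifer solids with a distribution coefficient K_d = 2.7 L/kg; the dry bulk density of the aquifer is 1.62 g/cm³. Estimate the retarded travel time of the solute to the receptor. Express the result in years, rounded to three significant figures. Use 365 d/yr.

9.03 years

Darcy flux q = K·i = 22.0 × 0.014 = 0.3080 m/d
v = Ki/n = 22.0·0.014/0.08 = 3.850 m/d
Retardation R = 1 + ρ_b·K_d/n = 1 + 1.62×2.7/0.08 = 55.68
Contaminant velocity v_c = v/R = 3.850/55.68 = 0.06915 m/d
t = L/v_c = 228/0.06915 = 3297 d
   = 3297/365 = 9.03 yr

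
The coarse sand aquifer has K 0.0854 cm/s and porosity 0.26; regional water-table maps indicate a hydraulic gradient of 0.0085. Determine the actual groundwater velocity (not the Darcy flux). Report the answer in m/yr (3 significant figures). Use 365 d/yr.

K = 0.0854 cm/s × 864 = 73.79 m/d
Darcy flux q = K·i = 73.79 × 0.0085 = 0.6272 m/d
Seepage velocity v = q / n = 0.6272 / 0.26 = 2.412 m/d
   = 2.412 × 365 = 880 m/yr

880 m/yr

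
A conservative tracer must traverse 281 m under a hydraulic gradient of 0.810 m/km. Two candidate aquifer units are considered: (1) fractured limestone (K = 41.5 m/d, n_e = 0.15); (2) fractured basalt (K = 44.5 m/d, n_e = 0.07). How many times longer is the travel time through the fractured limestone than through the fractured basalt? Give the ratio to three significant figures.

2.30

Unit 1 (fractured limestone): v = 41.5×8.1e-4/0.15 = 0.2241 m/d, t = 281/0.2241 = 1254 d
Unit 2 (fractured basalt): v = 44.5×8.1e-4/0.07 = 0.5149 m/d, t = 281/0.5149 = 545.7 d
t(fractured limestone) / t(fractured basalt) = 1254/545.7 = 2.30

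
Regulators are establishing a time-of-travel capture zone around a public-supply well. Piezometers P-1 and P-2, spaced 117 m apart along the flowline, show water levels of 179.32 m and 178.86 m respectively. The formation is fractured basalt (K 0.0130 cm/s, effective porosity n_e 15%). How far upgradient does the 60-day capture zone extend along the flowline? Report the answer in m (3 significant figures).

17.7 m

Hydraulic gradient i = (179.32 − 178.86) / 117 = 0.46 / 117 = 0.003932
K = 0.0130 cm/s × 864 = 11.23 m/d
Specific discharge q = 11.23 × 0.003932 = 0.04416 m/d
v_s = q/n_e = 0.04416/0.15 = 0.2944 m/d
L = v × T = 0.2944 × 60 = 17.66 m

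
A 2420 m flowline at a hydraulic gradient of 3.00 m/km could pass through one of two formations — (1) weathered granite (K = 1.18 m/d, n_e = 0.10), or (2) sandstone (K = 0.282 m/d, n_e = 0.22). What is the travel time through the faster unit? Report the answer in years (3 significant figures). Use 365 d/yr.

187 years

Unit 1 (weathered granite): v = 1.18×0.0030/0.10 = 0.03540 m/d, t = 2420/0.03540 = 68360 d
Unit 2 (sandstone): v = 0.282×0.0030/0.22 = 0.003845 m/d, t = 2420/0.003845 = 629300 d
Faster: 68360 d / 365 = 187 yr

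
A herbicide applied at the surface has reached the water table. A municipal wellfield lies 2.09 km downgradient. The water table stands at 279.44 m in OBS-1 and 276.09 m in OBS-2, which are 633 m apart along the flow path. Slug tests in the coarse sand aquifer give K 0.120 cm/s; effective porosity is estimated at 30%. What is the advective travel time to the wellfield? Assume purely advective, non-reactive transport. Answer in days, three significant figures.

Hydraulic gradient i = (279.44 − 276.09) / 633 = 3.35 / 633 = 0.005292
K = 0.120 cm/s × 864 = 103.7 m/d
Darcy flux q = K·i = 103.7 × 0.005292 = 0.5487 m/d
v_s = q/n_e = 0.5487/0.30 = 1.829 m/d
L = 2.09 km = 2090 m
t = L / v = 2090 / 1.829 = 1143 d

1140 days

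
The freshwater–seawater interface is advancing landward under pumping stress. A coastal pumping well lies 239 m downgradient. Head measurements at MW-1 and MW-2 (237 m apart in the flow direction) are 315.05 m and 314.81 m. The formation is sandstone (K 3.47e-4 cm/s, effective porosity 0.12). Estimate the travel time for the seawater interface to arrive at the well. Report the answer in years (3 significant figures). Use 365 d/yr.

259 years

Hydraulic gradient i = (315.05 − 314.81) / 237 = 0.24 / 237 = 0.001013
K = 3.47e-4 cm/s × 864 = 0.2998 m/d
Specific discharge q = 0.2998 × 0.001013 = 3.036e-4 m/d
v_s = q/n_e = 3.036e-4/0.12 = 0.002530 m/d
t = L / v = 239 / 0.002530 = 94470 d
   = 94470 / 365 = 259 yr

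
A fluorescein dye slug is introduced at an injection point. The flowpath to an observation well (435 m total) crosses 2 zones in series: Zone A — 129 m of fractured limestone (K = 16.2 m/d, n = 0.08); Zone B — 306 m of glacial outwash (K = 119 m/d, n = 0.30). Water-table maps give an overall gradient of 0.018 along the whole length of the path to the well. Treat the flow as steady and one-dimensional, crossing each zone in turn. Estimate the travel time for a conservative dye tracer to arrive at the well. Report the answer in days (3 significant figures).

Continuity: the same q passes through each zone, so ΔH = q·Σ(L_j/K_j) — the zones act as resistances in series.
Σ(L/K) = 129/16.2 + 306/119 = 7.963 + 2.571 = 10.53 d
K_eq = L_total / Σ(L/K) = 435 / 10.53 = 41.29 m/d
q = K_eq · i = 41.29 × 0.018 = 0.7433 m/d (same in every zone)
Zone A: v = q/n = 0.7433/0.08 = 9.291 m/d → t_A = 129/9.291 = 13.88 d
Zone B: v = q/n = 0.7433/0.30 = 2.478 m/d → t_B = 306/2.478 = 123.5 d
Total t = 13.88 + 123.5 = 137.4 d

137 days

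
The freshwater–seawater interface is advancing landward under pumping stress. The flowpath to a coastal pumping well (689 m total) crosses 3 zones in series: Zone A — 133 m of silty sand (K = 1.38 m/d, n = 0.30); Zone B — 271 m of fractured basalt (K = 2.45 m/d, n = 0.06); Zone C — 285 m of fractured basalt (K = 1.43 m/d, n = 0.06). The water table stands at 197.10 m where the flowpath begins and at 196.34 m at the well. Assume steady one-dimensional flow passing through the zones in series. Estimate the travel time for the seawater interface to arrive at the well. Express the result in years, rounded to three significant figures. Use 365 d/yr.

107 years

Total head drop ΔH = 197.10 − 196.34 = 0.76 m
Continuity: the same q passes through each zone, so ΔH = q·Σ(L_j/K_j) — the zones act as resistances in series.
Σ(L/K) = 133/1.38 + 271/2.45 + 285/1.43 = 96.38 + 110.6 + 199.3 = 406.3 d
q = ΔH / Σ(L/K) = 0.76 / 406.3 = 0.001871 m/d (same in every zone)
Zone A: v = q/n = 0.001871/0.30 = 0.006235 m/d → t_A = 133/0.006235 = 21330 d
Zone B: v = q/n = 0.001871/0.06 = 0.03118 m/d → t_B = 271/0.03118 = 8692 d
Zone C: v = q/n = 0.001871/0.06 = 0.03118 m/d → t_C = 285/0.03118 = 9142 d
Total t = 21330 + 8692 + 9142 = 39160 d
   = 39160 / 365 = 107 yr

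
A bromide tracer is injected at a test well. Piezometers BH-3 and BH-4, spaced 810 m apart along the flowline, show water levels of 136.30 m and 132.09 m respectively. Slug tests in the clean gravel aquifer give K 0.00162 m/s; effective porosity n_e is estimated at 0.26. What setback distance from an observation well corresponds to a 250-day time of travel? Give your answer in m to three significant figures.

Hydraulic gradient i = (136.30 − 132.09) / 810 = 4.21 / 810 = 0.005198
K = 0.00162 m/s × 86400 s/d = 140.0 m/d
Specific discharge q = 140.0 × 0.005198 = 0.7275 m/d
v = Ki/n = 140.0·0.005198/0.26 = 2.798 m/d
L = v × T = 2.798 × 250 = 699.5 m

700 m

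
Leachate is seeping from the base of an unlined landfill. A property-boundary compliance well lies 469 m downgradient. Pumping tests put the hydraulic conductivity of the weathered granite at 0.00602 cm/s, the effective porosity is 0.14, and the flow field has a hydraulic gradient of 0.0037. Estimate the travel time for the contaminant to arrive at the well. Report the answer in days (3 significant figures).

K = 0.00602 cm/s × 864 = 5.201 m/d
Darcy flux q = K·i = 5.201 × 0.0037 = 0.01924 m/d
Average linear velocity = 0.01924 / 0.14 = 0.1375 m/d
t = L / v = 469 / 0.1375 = 3412 d

3410 days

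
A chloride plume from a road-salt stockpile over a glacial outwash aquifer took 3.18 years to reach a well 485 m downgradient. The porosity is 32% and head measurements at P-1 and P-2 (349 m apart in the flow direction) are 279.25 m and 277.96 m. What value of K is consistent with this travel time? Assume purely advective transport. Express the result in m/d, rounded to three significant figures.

36.2 m/d

Hydraulic gradient i = (279.25 − 277.96) / 349 = 1.29 / 349 = 0.003696
t = 3.18 years = 1161 d
v = L / t = 485 / 1161 = 0.4179 m/d
K = v · n / i = 0.4179 × 0.32 / 0.003696 = 36.2 m/d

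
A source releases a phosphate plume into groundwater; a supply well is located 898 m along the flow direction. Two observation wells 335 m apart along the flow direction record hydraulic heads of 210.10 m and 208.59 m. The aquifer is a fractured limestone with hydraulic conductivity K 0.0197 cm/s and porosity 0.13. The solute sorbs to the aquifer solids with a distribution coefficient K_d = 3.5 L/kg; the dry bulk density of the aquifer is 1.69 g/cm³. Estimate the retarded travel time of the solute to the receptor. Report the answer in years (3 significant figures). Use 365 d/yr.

194 years

Hydraulic gradient i = (210.10 − 208.59) / 335 = 1.51 / 335 = 0.004507
K = 0.0197 cm/s × 864 = 17.02 m/d
q = Ki = 17.02 × 0.004507 = 0.07672 m/d
Average linear velocity = 0.07672 / 0.13 = 0.5902 m/d
Retardation R = 1 + ρ_b·K_d/n = 1 + 1.69×3.5/0.13 = 46.50
Contaminant velocity v_c = v/R = 0.5902/46.50 = 0.01269 m/d
t = L/v_c = 898/0.01269 = 70760 d
   = 70760/365 = 194 yr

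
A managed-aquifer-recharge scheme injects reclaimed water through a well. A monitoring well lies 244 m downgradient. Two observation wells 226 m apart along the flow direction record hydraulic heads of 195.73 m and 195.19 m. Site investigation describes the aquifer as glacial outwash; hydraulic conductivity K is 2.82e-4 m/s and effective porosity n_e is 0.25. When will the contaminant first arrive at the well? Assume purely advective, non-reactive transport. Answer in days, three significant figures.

Hydraulic gradient i = (195.73 − 195.19) / 226 = 0.54 / 226 = 0.002389
K = 2.82e-4 m/s × 86400 s/d = 24.36 m/d
Darcy flux q = K·i = 24.36 × 0.002389 = 0.05822 m/d
Average linear velocity = 0.05822 / 0.25 = 0.2329 m/d
t = L / v = 244 / 0.2329 = 1048 d

1050 days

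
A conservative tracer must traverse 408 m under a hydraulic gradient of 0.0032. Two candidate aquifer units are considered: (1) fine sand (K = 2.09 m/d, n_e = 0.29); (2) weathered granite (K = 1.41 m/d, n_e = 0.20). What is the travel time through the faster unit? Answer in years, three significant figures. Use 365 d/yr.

48.5 years

Unit 1 (fine sand): v = 2.09×0.0032/0.29 = 0.02306 m/d, t = 408/0.02306 = 17690 d
Unit 2 (weathered granite): v = 1.41×0.0032/0.20 = 0.02256 m/d, t = 408/0.02256 = 18090 d
Faster: 17690 d / 365 = 48.5 yr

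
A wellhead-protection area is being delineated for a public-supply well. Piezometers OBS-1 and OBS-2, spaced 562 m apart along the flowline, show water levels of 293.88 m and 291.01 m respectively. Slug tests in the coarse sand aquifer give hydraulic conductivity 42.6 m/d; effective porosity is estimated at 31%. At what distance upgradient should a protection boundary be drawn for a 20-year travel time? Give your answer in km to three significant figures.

5.12 km

Hydraulic gradient i = (293.88 − 291.01) / 562 = 2.87 / 562 = 0.005107
Specific discharge q = 42.6 × 0.005107 = 0.2175 m/d
v = Ki/n = 42.6·0.005107/0.31 = 0.7018 m/d
T = 20 yr × 365 = 7300 d
L = v × T = 0.7018 × 7300 = 5123 m
   = 5.12 km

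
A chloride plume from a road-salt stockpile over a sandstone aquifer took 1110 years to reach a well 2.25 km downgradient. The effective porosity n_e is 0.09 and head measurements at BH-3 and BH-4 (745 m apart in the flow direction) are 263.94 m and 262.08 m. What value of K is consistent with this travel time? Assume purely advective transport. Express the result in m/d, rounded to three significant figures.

Hydraulic gradient i = (263.94 − 262.08) / 745 = 1.86 / 745 = 0.002497
t = 1110 years = 405200 d
L = 2.25 km = 2250 m
v = L / t = 2250 / 405200 = 0.005553 m/d
K = v · n / i = 0.005553 × 0.09 / 0.002497 = 0.200 m/d

0.200 m/d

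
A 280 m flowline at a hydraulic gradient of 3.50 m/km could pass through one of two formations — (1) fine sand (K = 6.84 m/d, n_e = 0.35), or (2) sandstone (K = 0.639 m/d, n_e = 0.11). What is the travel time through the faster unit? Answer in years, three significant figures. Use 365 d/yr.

11.2 years

Unit 1 (fine sand): v = 6.84×0.0035/0.35 = 0.06840 m/d, t = 280/0.06840 = 4094 d
Unit 2 (sandstone): v = 0.639×0.0035/0.11 = 0.02033 m/d, t = 280/0.02033 = 13770 d
Faster: 4094 d / 365 = 11.2 yr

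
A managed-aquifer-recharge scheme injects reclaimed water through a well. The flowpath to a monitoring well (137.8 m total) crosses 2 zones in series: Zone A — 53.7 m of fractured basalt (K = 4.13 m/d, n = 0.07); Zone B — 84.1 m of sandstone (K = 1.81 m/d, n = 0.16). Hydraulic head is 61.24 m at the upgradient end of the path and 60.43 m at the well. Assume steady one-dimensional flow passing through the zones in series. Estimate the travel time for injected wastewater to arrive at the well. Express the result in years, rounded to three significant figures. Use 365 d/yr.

3.46 years

Total head drop ΔH = 61.24 − 60.43 = 0.81 m
Steady 1-D flow in series ⇒ the Darcy flux q is identical in every zone and the zone head losses add (resistances L/K in series).
Σ(L/K) = 53.7/4.13 + 84.1/1.81 = 13.00 + 46.46 = 59.47 d
q = ΔH / Σ(L/K) = 0.81 / 59.47 = 0.01362 m/d (same in every zone)
Zone A: v = q/n = 0.01362/0.07 = 0.1946 m/d → t_A = 53.7/0.1946 = 276.0 d
Zone B: v = q/n = 0.01362/0.16 = 0.08513 m/d → t_B = 84.1/0.08513 = 987.9 d
Total t = 276.0 + 987.9 = 1264 d
   = 1264 / 365 = 3.46 yr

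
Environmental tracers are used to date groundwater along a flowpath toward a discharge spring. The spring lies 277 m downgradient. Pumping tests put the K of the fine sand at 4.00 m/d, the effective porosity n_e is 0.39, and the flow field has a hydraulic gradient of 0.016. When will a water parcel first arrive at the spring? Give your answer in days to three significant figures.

q = Ki = 4.00 × 0.016 = 0.06400 m/d
Average linear velocity = 0.06400 / 0.39 = 0.1641 m/d
t = L / v = 277 / 0.1641 = 1688 d

1690 days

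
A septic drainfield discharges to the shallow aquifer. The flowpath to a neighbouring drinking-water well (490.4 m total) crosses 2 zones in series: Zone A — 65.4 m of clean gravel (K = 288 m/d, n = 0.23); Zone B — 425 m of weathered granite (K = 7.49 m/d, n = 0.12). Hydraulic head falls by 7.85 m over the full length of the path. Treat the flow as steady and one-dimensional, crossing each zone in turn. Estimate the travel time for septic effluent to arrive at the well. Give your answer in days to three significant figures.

479 days

Continuity: the same q passes through each zone, so ΔH = q·Σ(L_j/K_j) — the zones act as resistances in series.
Σ(L/K) = 65.4/288 + 425/7.49 = 0.2271 + 56.74 = 56.97 d
q = ΔH / Σ(L/K) = 7.85 / 56.97 = 0.1378 m/d (same in every zone)
Zone A: v = q/n = 0.1378/0.23 = 0.5991 m/d → t_A = 65.4/0.5991 = 109.2 d
Zone B: v = q/n = 0.1378/0.12 = 1.148 m/d → t_B = 425/1.148 = 370.1 d
Total t = 109.2 + 370.1 = 479.3 d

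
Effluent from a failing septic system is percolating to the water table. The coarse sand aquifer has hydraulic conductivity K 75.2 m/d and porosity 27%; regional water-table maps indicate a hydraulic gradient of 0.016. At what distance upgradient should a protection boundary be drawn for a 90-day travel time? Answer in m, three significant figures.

Specific discharge q = 75.2 × 0.016 = 1.203 m/d
v = Ki/n = 75.2·0.016/0.27 = 4.456 m/d
L = v × T = 4.456 × 90 = 401.1 m

401 m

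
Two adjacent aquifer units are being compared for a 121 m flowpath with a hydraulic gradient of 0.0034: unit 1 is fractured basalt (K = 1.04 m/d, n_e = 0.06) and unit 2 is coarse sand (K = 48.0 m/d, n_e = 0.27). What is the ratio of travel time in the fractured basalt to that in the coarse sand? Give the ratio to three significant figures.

Unit 1 (fractured basalt): v = 1.04×0.0034/0.06 = 0.05893 m/d, t = 121/0.05893 = 2053 d
Unit 2 (coarse sand): v = 48.0×0.0034/0.27 = 0.6044 m/d, t = 121/0.6044 = 200.2 d
t(fractured basalt) / t(coarse sand) = 2053/200.2 = 10.3

10.3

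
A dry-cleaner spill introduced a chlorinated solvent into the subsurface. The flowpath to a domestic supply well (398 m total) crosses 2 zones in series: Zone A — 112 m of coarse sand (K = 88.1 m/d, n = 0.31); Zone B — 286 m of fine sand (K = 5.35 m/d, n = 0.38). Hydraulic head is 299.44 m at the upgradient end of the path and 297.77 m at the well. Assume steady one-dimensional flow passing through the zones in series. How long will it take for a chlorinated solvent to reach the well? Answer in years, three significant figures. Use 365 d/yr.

Total head drop ΔH = 299.44 − 297.77 = 1.67 m
Continuity: the same q passes through each zone, so ΔH = q·Σ(L_j/K_j) — the zones act as resistances in series.
Σ(L/K) = 112/88.1 + 286/5.35 = 1.271 + 53.46 = 54.73 d
q = ΔH / Σ(L/K) = 1.67 / 54.73 = 0.03051 m/d (same in every zone)
Zone A: v = q/n = 0.03051/0.31 = 0.09843 m/d → t_A = 112/0.09843 = 1138 d
Zone B: v = q/n = 0.03051/0.38 = 0.08030 m/d → t_B = 286/0.08030 = 3562 d
Total t = 1138 + 3562 = 4700 d
   = 4700 / 365 = 12.9 yr

12.9 years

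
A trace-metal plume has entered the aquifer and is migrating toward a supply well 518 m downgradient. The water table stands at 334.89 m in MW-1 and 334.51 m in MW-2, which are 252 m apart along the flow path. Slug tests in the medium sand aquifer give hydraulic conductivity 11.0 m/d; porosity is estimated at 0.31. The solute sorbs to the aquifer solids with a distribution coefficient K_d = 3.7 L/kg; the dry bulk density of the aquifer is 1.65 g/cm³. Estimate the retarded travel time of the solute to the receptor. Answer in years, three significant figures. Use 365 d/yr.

Hydraulic gradient i = (334.89 − 334.51) / 252 = 0.38 / 252 = 0.001508
Darcy flux q = K·i = 11.0 × 0.001508 = 0.01659 m/d
v = Ki/n = 11.0·0.001508/0.31 = 0.05351 m/d
Retardation R = 1 + ρ_b·K_d/n = 1 + 1.65×3.7/0.31 = 20.69
Contaminant velocity v_c = v/R = 0.05351/20.69 = 0.002586 m/d
t = L/v_c = 518/0.002586 = 200300 d
   = 200300/365 = 549 yr

549 years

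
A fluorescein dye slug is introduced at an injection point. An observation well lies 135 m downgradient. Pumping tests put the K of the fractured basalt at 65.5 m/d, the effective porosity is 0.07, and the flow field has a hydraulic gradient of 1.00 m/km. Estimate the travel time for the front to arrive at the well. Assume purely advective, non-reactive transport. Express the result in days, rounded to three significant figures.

144 days

q = Ki = 65.5 × 0.0010 = 0.06550 m/d
Average linear velocity = 0.06550 / 0.07 = 0.9357 m/d
t = L / v = 135 / 0.9357 = 144.3 d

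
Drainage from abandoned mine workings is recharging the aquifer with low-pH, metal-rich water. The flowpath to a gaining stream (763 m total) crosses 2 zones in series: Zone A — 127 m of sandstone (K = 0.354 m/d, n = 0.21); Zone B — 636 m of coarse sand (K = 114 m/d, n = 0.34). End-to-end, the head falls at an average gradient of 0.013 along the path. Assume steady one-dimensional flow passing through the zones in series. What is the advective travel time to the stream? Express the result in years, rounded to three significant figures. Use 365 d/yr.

24.4 years

Continuity: the same q passes through each zone, so ΔH = q·Σ(L_j/K_j) — the zones act as resistances in series.
Σ(L/K) = 127/0.354 + 636/114 = 358.8 + 5.579 = 364.3 d
K_eq = L_total / Σ(L/K) = 763 / 364.3 = 2.094 m/d
q = K_eq · i = 2.094 × 0.013 = 0.02722 m/d (same in every zone)
Zone A: v = q/n = 0.02722/0.21 = 0.1296 m/d → t_A = 127/0.1296 = 979.6 d
Zone B: v = q/n = 0.02722/0.34 = 0.08007 m/d → t_B = 636/0.08007 = 7943 d
Total t = 979.6 + 7943 = 8922 d
   = 8922 / 365 = 24.4 yr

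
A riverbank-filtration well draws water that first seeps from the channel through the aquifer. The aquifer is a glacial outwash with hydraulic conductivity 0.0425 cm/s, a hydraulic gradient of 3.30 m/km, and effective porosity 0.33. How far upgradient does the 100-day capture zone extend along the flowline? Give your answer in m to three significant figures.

K = 0.0425 cm/s × 864 = 36.72 m/d
q = Ki = 36.72 × 0.0033 = 0.1212 m/d
Seepage velocity v = q / n = 0.1212 / 0.33 = 0.3672 m/d
L = v × T = 0.3672 × 100 = 36.72 m

36.7 m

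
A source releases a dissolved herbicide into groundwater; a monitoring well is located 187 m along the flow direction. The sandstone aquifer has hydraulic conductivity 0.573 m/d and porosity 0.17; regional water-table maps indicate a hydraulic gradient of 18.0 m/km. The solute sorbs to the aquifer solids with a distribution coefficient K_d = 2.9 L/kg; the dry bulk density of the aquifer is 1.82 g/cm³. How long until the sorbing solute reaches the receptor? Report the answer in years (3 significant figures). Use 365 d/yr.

271 years

Darcy flux q = K·i = 0.573 × 0.018 = 0.01031 m/d
v = Ki/n = 0.573·0.018/0.17 = 0.06067 m/d
Retardation R = 1 + ρ_b·K_d/n = 1 + 1.82×2.9/0.17 = 32.05
Contaminant velocity v_c = v/R = 0.06067/32.05 = 0.001893 m/d
t = L/v_c = 187/0.001893 = 98780 d
   = 98780/365 = 271 yr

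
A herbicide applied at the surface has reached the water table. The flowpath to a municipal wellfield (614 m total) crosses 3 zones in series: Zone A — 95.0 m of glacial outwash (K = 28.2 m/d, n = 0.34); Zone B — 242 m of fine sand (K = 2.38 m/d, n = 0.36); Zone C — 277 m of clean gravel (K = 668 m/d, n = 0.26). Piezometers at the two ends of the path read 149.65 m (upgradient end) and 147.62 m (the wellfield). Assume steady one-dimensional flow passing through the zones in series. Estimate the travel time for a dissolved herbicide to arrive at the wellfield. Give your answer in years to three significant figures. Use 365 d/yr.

27.2 years

Total head drop ΔH = 149.65 − 147.62 = 2.03 m
Steady 1-D flow in series ⇒ the Darcy flux q is identical in every zone and the zone head losses add (resistances L/K in series).
Σ(L/K) = 95.0/28.2 + 242/2.38 + 277/668 = 3.369 + 101.7 + 0.4147 = 105.5 d
q = ΔH / Σ(L/K) = 2.03 / 105.5 = 0.01925 m/d (same in every zone)
Zone A: v = q/n = 0.01925/0.34 = 0.05661 m/d → t_A = 95.0/0.05661 = 1678 d
Zone B: v = q/n = 0.01925/0.36 = 0.05347 m/d → t_B = 242/0.05347 = 4526 d
Zone C: v = q/n = 0.01925/0.26 = 0.07403 m/d → t_C = 277/0.07403 = 3742 d
Total t = 1678 + 4526 + 3742 = 9946 d
   = 9946 / 365 = 27.2 yr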